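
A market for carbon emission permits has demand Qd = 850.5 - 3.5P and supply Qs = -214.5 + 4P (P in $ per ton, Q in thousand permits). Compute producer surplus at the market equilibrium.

At equilibrium Qd = Qs, so 850.5 - 3.5P = -214.5 + 4P; collecting terms, 1065 = 7.5P and P* = 142.
Substitute back: Q* = 850.5 - 3.5(142) = 353.5.
Supply choke price (Qs = 0): P = 53.625. Producer surplus = ½ × (142 - 53.625) × 353.5 = 15620.28125.

Producer surplus = 15620.28125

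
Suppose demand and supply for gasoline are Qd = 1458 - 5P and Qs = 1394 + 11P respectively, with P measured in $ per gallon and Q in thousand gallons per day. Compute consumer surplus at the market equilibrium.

Consumer surplus = 206784.4

At equilibrium Qd = Qs, so 1458 - 5P = 1394 + 11P; collecting terms, 64 = 16P and P* = 4.
Plugging P* into demand: Q* = 1458 - 5(4) = 1438.
Demand choke price (Qd = 0): P = 1458/5 = 291.6. Consumer surplus = ½ × (291.6 - 4) × 1438 = 206784.4.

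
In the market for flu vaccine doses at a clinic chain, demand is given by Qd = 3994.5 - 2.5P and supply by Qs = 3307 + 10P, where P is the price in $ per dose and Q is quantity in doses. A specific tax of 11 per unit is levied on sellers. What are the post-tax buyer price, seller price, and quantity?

With a tax of 11 on sellers, they supply based on the net price P_s = P_b - 11, so Qs = 3197 + 10P_b.
Set Qd = Qs: 3994.5 - 2.5P_b = 3197 + 10P_b, so 797.5 = 12.5P_b and P_b = 63.8.
Then P_s = 63.8 - 11 = 52.8 and Q = 3994.5 - 2.5(63.8) = 3835.

P_b = 63.8, P_s = 52.8, Q = 3835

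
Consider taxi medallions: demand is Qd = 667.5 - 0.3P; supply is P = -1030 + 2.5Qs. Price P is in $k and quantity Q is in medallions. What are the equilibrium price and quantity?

Inverting to quantity form: Qs = 412 + 0.4P.
At equilibrium Qd = Qs, so 667.5 - 0.3P = 412 + 0.4P; collecting terms, 255.5 = 0.7P and P* = 365.
Substitute back: Q* = 667.5 - 0.3(365) = 558.

P* = 365, Q* = 558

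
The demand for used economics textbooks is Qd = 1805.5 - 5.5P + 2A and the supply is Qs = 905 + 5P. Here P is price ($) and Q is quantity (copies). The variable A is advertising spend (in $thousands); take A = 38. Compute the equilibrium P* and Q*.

With A = 38, demand is Qd = 1881.5 - 5.5P.
The market clears where 1881.5 - 5.5P = 905 + 5P. Rearranging, 10.5P = 976.5, hence P* = 93.
Then Q* = 1881.5 - 5.5(93) = 1370.

P* = 93, Q* = 1370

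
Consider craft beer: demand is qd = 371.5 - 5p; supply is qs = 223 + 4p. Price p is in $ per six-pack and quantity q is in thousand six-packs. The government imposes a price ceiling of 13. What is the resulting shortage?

With p fixed at 13, quantity demanded is 306.5 and quantity supplied is 275.
Shortage = qd - qs = 306.5 - 275 = 31.5.

Shortage = 31.5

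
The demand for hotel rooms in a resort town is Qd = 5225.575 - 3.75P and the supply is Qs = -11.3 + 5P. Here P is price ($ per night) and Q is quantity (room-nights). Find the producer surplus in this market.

Producer surplus = 888755.344

Equating demand and supply, 5225.575 - 3.75P = -11.3 + 5P gives 8.75P = 5236.875, so P* = 598.5.
Plugging P* into demand: Q* = 5225.575 - 3.75(598.5) = 2981.2.
Supply choke price (Qs = 0): P = 2.26. Producer surplus = ½ × (598.5 - 2.26) × 2981.2 = 888755.344.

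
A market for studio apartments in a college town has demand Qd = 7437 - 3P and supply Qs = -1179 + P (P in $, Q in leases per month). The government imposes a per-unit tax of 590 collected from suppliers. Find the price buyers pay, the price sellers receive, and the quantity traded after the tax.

Suppliers keep P_s = P_b - 590 per unit, so supply in terms of the buyer price is Qs = -1769 + P_b.
Market clearing requires 7437 - 3P_b = -1769 + P_b; hence 9206 = 4P_b and P_b = 2301.5.
So P_s = 1711.5 and the quantity traded is Q = 7437 - 3(2301.5) = 532.5.

P_b = 2301.5, P_s = 1711.5, Q = 532.5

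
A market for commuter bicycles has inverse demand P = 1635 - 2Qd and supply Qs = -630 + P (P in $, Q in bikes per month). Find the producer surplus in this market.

Inverting to quantity form: Qd = 817.5 - 0.5P.
At equilibrium Qd = Qs, so 817.5 - 0.5P = -630 + P; collecting terms, 1447.5 = 1.5P and P* = 965.
Plugging P* into demand: Q* = 817.5 - 0.5(965) = 335.
Supply choke price (Qs = 0): P = 630. Producer surplus = ½ × (965 - 630) × 335 = 56112.5.

Producer surplus = 56112.5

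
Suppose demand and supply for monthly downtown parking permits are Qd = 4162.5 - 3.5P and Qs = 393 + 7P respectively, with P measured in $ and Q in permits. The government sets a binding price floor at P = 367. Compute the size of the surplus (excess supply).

Surplus = 84

At P = 367: Qd = 2878 and Qs = 2962.
Surplus = Qs - Qd = 2962 - 2878 = 84.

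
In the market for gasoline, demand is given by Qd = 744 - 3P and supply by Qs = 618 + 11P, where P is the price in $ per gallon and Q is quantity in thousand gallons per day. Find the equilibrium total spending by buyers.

At equilibrium Qd = Qs, so 744 - 3P = 618 + 11P; collecting terms, 126 = 14P and P* = 9.
Plugging P* into demand: Q* = 744 - 3(9) = 717.
Total spending by buyers = P* × Q* = 9 × 717 = 6453.

Total spending by buyers = 6453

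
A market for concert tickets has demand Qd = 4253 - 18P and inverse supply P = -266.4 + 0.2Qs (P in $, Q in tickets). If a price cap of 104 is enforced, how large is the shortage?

Solving each curve for Q: Qs = 1332 + 5P.
With P fixed at 104, quantity demanded is 2381 and quantity supplied is 1852.
Shortage = Qd - Qs = 2381 - 1852 = 529.

Shortage = 529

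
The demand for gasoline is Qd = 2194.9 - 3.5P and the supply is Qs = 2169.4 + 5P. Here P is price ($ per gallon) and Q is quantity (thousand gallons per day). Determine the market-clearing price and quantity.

The market clears where 2194.9 - 3.5P = 2169.4 + 5P. Rearranging, 8.5P = 25.5, hence P* = 3.
Plugging P* into demand: Q* = 2194.9 - 3.5(3) = 2184.4.

P* = 3, Q* = 2184.4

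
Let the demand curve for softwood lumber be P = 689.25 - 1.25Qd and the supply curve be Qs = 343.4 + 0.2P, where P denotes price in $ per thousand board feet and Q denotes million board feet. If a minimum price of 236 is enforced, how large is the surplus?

Rewriting in direct form: Qd = 551.4 - 0.8P.
With P fixed at 236, quantity demanded is 362.6 and quantity supplied is 390.6.
Surplus = Qs - Qd = 390.6 - 362.6 = 28.

Surplus = 28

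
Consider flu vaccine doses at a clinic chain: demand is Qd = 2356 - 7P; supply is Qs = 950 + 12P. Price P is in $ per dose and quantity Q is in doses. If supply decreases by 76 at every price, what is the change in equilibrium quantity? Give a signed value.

ΔQ = -28

Set Qd = Qs: 2356 - 7P = 950 + 12P, so 1406 = 19P and P* = 74.
Plugging P* into demand: Q* = 2356 - 7(74) = 1838.
After the shift, supply is Qs = 874 + 12P.
Re-solving, 19P = 1482 gives P = 78 and Q = 1810.
ΔQ = 1810 - 1838 = -28.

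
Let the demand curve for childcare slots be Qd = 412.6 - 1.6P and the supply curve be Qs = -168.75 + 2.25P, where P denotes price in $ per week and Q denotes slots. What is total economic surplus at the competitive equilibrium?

Total surplus = 15635.8125

At equilibrium Qd = Qs, so 412.6 - 1.6P = -168.75 + 2.25P; collecting terms, 581.35 = 3.85P and P* = 151.
Plugging P* into demand: Q* = 412.6 - 1.6(151) = 171.
Demand choke price = 257.875; supply choke price = 75. CS = ½(257.875 - 151)(171) = 9137.8125; PS = ½(151 - 75)(171) = 6498. Total surplus = 15635.8125.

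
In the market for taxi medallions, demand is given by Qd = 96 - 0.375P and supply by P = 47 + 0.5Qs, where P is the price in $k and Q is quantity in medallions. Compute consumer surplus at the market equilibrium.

Consumer surplus = 5808

Rewriting in direct form: Qs = -94 + 2P.
The market clears where 96 - 0.375P = -94 + 2P. Rearranging, 2.375P = 190, hence P* = 80.
From the demand curve, Q* = 96 - 0.375(80) = 66.
Demand choke price (Qd = 0): P = 96/0.375 = 256. Consumer surplus = ½ × (256 - 80) × 66 = 5808.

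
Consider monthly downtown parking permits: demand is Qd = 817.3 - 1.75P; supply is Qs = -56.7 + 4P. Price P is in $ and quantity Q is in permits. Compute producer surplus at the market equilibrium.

Producer surplus = 37991.46125

Equating demand and supply, 817.3 - 1.75P = -56.7 + 4P gives 5.75P = 874, so P* = 152.
From the demand curve, Q* = 817.3 - 1.75(152) = 551.3.
Supply choke price (Qs = 0): P = 14.175. Producer surplus = ½ × (152 - 14.175) × 551.3 = 37991.46125.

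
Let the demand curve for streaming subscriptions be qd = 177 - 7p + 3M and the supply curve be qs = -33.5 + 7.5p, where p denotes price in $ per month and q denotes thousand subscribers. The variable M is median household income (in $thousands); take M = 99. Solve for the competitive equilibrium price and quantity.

p* = 35, q* = 229

With M = 99, demand is qd = 474 - 7p.
Equating demand and supply, 474 - 7p = -33.5 + 7.5p gives 14.5p = 507.5, so p* = 35.
Plugging p* into demand: q* = 474 - 7(35) = 229.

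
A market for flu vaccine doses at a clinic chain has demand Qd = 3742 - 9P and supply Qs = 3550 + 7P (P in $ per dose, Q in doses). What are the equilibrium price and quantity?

P* = 12, Q* = 3634

Set Qd = Qs: 3742 - 9P = 3550 + 7P, so 192 = 16P and P* = 12.
Substitute back: Q* = 3742 - 9(12) = 3634.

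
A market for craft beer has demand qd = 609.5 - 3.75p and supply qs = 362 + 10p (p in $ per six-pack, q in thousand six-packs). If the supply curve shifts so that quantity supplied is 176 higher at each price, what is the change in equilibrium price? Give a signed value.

Δp = -12.8

At equilibrium qd = qs, so 609.5 - 3.75p = 362 + 10p; collecting terms, 247.5 = 13.75p and p* = 18.
Substitute back: q* = 609.5 - 3.75(18) = 542.
After the shift, supply is qs = 538 + 10p.
Re-solving, 13.75p = 71.5 gives p = 5.2 and q = 590.
Δp = 5.2 - 18 = -12.8.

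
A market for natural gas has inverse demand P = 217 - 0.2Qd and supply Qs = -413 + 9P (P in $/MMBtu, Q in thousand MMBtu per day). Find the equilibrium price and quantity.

P* = 107, Q* = 550

In direct form, Qd = 1085 - 5P.
The market clears where 1085 - 5P = -413 + 9P. Rearranging, 14P = 1498, hence P* = 107.
Then Q* = 1085 - 5(107) = 550.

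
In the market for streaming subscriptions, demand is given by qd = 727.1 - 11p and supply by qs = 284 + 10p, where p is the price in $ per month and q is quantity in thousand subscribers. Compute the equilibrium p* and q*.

At equilibrium qd = qs, so 727.1 - 11p = 284 + 10p; collecting terms, 443.1 = 21p and p* = 21.1.
Plugging p* into demand: q* = 727.1 - 11(21.1) = 495.

p* = 21.1, q* = 495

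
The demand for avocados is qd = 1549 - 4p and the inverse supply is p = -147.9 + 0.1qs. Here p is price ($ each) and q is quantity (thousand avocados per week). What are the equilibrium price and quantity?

In direct form, qs = 1479 + 10p.
The market clears where 1549 - 4p = 1479 + 10p. Rearranging, 14p = 70, hence p* = 5.
Substitute back: q* = 1549 - 4(5) = 1529.

p* = 5, q* = 1529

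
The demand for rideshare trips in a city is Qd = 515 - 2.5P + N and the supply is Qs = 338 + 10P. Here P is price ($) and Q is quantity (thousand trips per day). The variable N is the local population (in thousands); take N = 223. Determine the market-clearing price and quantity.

P* = 32, Q* = 658

With N = 223, demand is Qd = 738 - 2.5P.
Set Qd = Qs: 738 - 2.5P = 338 + 10P, so 400 = 12.5P and P* = 32.
Then Q* = 738 - 2.5(32) = 658.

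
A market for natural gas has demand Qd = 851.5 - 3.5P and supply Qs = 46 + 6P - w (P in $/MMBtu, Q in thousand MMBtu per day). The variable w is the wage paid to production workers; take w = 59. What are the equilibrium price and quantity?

With w = 59, supply is Qs = -13 + 6P.
The market clears where 851.5 - 3.5P = -13 + 6P. Rearranging, 9.5P = 864.5, hence P* = 91.
Substitute back: Q* = 851.5 - 3.5(91) = 533.

P* = 91, Q* = 533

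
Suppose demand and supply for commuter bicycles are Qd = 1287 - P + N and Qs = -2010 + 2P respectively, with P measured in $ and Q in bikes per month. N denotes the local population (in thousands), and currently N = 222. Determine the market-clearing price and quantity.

With N = 222, demand is Qd = 1509 - P.
The market clears where 1509 - P = -2010 + 2P. Rearranging, 3P = 3519, hence P* = 1173.
From the demand curve, Q* = 1509 - 1173 = 336.

P* = 1173, Q* = 336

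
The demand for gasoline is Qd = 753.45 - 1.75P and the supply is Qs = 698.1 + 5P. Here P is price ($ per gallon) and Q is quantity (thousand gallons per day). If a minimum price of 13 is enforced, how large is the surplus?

Surplus = 32.4

Evaluating both curves at the floor price 13 gives Qd = 730.7, Qs = 763.1.
Surplus = Qs - Qd = 763.1 - 730.7 = 32.4.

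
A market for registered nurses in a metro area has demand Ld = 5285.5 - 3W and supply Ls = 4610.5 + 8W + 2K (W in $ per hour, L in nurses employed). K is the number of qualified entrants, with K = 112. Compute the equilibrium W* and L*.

With K = 112, supply is Ls = 4834.5 + 8W.
The market clears where 5285.5 - 3W = 4834.5 + 8W. Rearranging, 11W = 451, hence W* = 41.
Plugging W* into demand: L* = 5285.5 - 3(41) = 5162.5.

W* = 41, L* = 5162.5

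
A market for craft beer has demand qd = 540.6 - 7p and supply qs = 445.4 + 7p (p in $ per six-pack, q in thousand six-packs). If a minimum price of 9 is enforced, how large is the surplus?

Evaluating both curves at the floor price 9 gives qd = 477.6, qs = 508.4.
Surplus = qs - qd = 508.4 - 477.6 = 30.8.

Surplus = 30.8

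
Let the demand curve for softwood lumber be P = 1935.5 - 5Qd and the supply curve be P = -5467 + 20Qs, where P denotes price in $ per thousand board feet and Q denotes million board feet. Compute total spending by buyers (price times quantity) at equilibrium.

Total spending by buyers = 134725.5

Rewriting in direct form: Qd = 387.1 - 0.2P and Qs = 273.35 + 0.05P.
Equating demand and supply, 387.1 - 0.2P = 273.35 + 0.05P gives 0.25P = 113.75, so P* = 455.
Then Q* = 387.1 - 0.2(455) = 296.1.
Total spending by buyers = P* × Q* = 455 × 296.1 = 134725.5.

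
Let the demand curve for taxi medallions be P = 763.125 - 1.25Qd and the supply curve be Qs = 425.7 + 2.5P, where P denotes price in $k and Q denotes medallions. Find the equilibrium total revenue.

Total revenue = 31679.2

Rewriting in direct form: Qd = 610.5 - 0.8P.
Set Qd = Qs: 610.5 - 0.8P = 425.7 + 2.5P, so 184.8 = 3.3P and P* = 56.
From the demand curve, Q* = 610.5 - 0.8(56) = 565.7.
Total revenue = P* × Q* = 56 × 565.7 = 31679.2.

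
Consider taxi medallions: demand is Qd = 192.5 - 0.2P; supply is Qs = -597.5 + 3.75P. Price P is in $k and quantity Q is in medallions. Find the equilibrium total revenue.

Total revenue = 30500

The market clears where 192.5 - 0.2P = -597.5 + 3.75P. Rearranging, 3.95P = 790, hence P* = 200.
From the demand curve, Q* = 192.5 - 0.2(200) = 152.5.
Total revenue = P* × Q* = 200 × 152.5 = 30500.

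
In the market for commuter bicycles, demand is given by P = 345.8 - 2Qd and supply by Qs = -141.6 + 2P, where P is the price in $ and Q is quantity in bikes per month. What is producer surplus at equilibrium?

Inverting to quantity form: Qd = 172.9 - 0.5P.
Equating demand and supply, 172.9 - 0.5P = -141.6 + 2P gives 2.5P = 314.5, so P* = 125.8.
Then Q* = 172.9 - 0.5(125.8) = 110.
Supply choke price (Qs = 0): P = 70.8. Producer surplus = ½ × (125.8 - 70.8) × 110 = 3025.

Producer surplus = 3025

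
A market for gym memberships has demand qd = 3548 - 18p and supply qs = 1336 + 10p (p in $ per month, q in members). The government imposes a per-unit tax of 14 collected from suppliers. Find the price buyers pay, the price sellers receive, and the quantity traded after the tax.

With a tax of 14 on suppliers, they supply based on the net price p_s = p_b - 14, so qs = 1196 + 10p_b.
Set qd = qs: 3548 - 18p_b = 1196 + 10p_b, so 2352 = 28p_b and p_b = 84.
Then p_s = 84 - 14 = 70 and q = 3548 - 18(84) = 2036.

p_b = 84, p_s = 70, q = 2036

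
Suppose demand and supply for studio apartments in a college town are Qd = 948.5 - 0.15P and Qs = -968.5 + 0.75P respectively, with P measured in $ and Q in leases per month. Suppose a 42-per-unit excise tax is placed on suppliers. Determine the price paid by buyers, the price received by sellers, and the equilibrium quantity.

P_b = 2165, P_s = 2123, Q = 623.75

The tax drives a wedge P_b - P_s = 42. Substituting P_s = P_b - 42 into supply: Qs = -1000 + 0.75P_b.
Market clearing requires 948.5 - 0.15P_b = -1000 + 0.75P_b; hence 1948.5 = 0.9P_b and P_b = 2165.
So P_s = 2123 and the quantity traded is Q = 948.5 - 0.15(2165) = 623.75.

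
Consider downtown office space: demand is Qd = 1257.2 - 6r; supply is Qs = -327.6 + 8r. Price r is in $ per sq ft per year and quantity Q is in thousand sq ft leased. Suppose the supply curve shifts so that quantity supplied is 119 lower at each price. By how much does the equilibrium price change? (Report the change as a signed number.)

Set Qd = Qs: 1257.2 - 6r = -327.6 + 8r, so 1584.8 = 14r and r* = 113.2.
Substitute back: Q* = 1257.2 - 6(113.2) = 578.
After the shift, supply is Qs = -446.6 + 8r.
The new intersection has 1703.8 = 14r, i.e. r = 121.7, Q = 527.
Δr = 121.7 - 113.2 = 8.5.

Δr = 8.5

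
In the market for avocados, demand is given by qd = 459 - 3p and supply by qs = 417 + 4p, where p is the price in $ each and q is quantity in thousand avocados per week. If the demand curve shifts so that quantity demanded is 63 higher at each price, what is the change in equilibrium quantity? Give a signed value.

Equating demand and supply, 459 - 3p = 417 + 4p gives 7p = 42, so p* = 6.
Then q* = 459 - 3(6) = 441.
After the shift, demand is qd = 522 - 3p.
New equilibrium: 105 = 7p, so p = 15 and q = 477.
Δq = 477 - 441 = 36.

Δq = 36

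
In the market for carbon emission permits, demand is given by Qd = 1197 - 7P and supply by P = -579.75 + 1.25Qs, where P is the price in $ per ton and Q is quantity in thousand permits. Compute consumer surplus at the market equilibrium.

Consumer surplus = 20751.5

In direct form, Qs = 463.8 + 0.8P.
Equating demand and supply, 1197 - 7P = 463.8 + 0.8P gives 7.8P = 733.2, so P* = 94.
From the demand curve, Q* = 1197 - 7(94) = 539.
Demand choke price (Qd = 0): P = 1197/7 = 171. Consumer surplus = ½ × (171 - 94) × 539 = 20751.5.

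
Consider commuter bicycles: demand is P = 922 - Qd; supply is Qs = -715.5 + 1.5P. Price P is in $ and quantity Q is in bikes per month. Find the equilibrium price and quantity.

P* = 655, Q* = 267

Solving each curve for Q: Qd = 922 - P.
Equating demand and supply, 922 - P = -715.5 + 1.5P gives 2.5P = 1637.5, so P* = 655.
Plugging P* into demand: Q* = 922 - 655 = 267.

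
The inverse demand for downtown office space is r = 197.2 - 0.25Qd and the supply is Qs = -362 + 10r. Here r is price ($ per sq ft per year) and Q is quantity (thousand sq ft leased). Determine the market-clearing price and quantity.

r* = 82.2, Q* = 460

Rewriting in direct form: Qd = 788.8 - 4r.
At equilibrium Qd = Qs, so 788.8 - 4r = -362 + 10r; collecting terms, 1150.8 = 14r and r* = 82.2.
From the demand curve, Q* = 788.8 - 4(82.2) = 460.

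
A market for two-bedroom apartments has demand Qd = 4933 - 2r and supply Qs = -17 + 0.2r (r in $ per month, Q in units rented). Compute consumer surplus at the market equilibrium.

Consumer surplus = 46872.25

Set Qd = Qs: 4933 - 2r = -17 + 0.2r, so 4950 = 2.2r and r* = 2250.
From the demand curve, Q* = 4933 - 2(2250) = 433.
Demand choke price (Qd = 0): r = 4933/2 = 2466.5. Consumer surplus = ½ × (2466.5 - 2250) × 433 = 46872.25.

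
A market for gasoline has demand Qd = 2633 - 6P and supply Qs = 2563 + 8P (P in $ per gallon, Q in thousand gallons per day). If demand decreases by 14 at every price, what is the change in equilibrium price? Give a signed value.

ΔP = -1

Set Qd = Qs: 2633 - 6P = 2563 + 8P, so 70 = 14P and P* = 5.
Then Q* = 2633 - 6(5) = 2603.
After the shift, demand is Qd = 2619 - 6P.
Re-solving, 14P = 56 gives P = 4 and Q = 2595.
ΔP = 4 - 5 = -1.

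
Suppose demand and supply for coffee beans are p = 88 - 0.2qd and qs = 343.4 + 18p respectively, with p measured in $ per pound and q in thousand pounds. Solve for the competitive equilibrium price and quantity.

p* = 4.2, q* = 419

Solving each curve for q: qd = 440 - 5p.
Equating demand and supply, 440 - 5p = 343.4 + 18p gives 23p = 96.6, so p* = 4.2.
Then q* = 440 - 5(4.2) = 419.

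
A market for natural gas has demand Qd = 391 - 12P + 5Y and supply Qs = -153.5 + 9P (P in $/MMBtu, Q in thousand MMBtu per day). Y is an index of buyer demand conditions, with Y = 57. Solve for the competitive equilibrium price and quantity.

P* = 39.5, Q* = 202

With Y = 57, demand is Qd = 676 - 12P.
The market clears where 676 - 12P = -153.5 + 9P. Rearranging, 21P = 829.5, hence P* = 39.5.
Substitute back: Q* = 676 - 12(39.5) = 202.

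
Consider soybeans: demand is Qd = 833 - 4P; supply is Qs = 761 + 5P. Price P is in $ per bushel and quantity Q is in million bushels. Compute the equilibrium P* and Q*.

P* = 8, Q* = 801

Equating demand and supply, 833 - 4P = 761 + 5P gives 9P = 72, so P* = 8.
Substitute back: Q* = 833 - 4(8) = 801.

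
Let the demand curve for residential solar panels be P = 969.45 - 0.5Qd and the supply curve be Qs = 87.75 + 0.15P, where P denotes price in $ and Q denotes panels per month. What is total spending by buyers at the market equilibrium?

Inverting to quantity form: Qd = 1938.9 - 2P.
Equating demand and supply, 1938.9 - 2P = 87.75 + 0.15P gives 2.15P = 1851.15, so P* = 861.
Then Q* = 1938.9 - 2(861) = 216.9.
Total spending by buyers = P* × Q* = 861 × 216.9 = 186750.9.

Total spending by buyers = 186750.9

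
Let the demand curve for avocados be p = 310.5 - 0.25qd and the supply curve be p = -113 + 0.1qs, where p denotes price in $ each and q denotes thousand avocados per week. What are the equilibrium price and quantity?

Rewriting in direct form: qd = 1242 - 4p and qs = 1130 + 10p.
The market clears where 1242 - 4p = 1130 + 10p. Rearranging, 14p = 112, hence p* = 8.
From the demand curve, q* = 1242 - 4(8) = 1210.

p* = 8, q* = 1210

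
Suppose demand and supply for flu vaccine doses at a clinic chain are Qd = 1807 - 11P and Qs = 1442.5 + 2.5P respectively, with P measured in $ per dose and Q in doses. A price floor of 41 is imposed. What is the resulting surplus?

Surplus = 189

Evaluating both curves at the floor price 41 gives Qd = 1356, Qs = 1545.
Surplus = Qs - Qd = 1545 - 1356 = 189.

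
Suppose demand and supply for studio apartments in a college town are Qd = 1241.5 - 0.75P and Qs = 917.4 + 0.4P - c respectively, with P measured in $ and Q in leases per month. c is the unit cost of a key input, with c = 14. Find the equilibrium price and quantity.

P* = 294, Q* = 1021

With c = 14, supply is Qs = 903.4 + 0.4P.
The market clears where 1241.5 - 0.75P = 903.4 + 0.4P. Rearranging, 1.15P = 338.1, hence P* = 294.
From the demand curve, Q* = 1241.5 - 0.75(294) = 1021.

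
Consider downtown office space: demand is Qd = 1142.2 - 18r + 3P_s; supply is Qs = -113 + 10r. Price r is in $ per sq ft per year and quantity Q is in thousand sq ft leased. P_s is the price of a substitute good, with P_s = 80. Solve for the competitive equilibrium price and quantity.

r* = 53.4, Q* = 421

With P_s = 80, demand is Qd = 1382.2 - 18r.
Equating demand and supply, 1382.2 - 18r = -113 + 10r gives 28r = 1495.2, so r* = 53.4.
Plugging r* into demand: Q* = 1382.2 - 18(53.4) = 421.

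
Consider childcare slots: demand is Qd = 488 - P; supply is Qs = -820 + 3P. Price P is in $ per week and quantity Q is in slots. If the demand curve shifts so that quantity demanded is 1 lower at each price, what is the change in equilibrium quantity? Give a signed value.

The market clears where 488 - P = -820 + 3P. Rearranging, 4P = 1308, hence P* = 327.
From the demand curve, Q* = 488 - 327 = 161.
After the shift, demand is Qd = 487 - P.
Re-solving, 4P = 1307 gives P = 326.75 and Q = 160.25.
ΔQ = 160.25 - 161 = -0.75.

ΔQ = -0.75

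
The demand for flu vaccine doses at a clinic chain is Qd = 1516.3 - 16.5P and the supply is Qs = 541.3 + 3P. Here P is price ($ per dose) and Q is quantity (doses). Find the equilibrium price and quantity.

P* = 50, Q* = 691.3

The market clears where 1516.3 - 16.5P = 541.3 + 3P. Rearranging, 19.5P = 975, hence P* = 50.
From the demand curve, Q* = 1516.3 - 16.5(50) = 691.3.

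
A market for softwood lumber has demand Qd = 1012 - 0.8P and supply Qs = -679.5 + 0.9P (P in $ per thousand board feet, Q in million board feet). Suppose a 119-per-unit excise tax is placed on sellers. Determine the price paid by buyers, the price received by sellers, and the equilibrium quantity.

The tax drives a wedge P_b - P_s = 119. Substituting P_s = P_b - 119 into supply: Qs = -786.6 + 0.9P_b.
Equate demand and the shifted supply: 1012 - 0.8P_b = -786.6 + 0.9P_b, giving 1.7P_b = 1798.6, so P_b = 1058.
So P_s = 939 and the quantity traded is Q = 1012 - 0.8(1058) = 165.6.

P_b = 1058, P_s = 939, Q = 165.6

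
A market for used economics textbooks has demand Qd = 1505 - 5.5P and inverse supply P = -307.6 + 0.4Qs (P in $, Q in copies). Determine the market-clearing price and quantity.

Rewriting in direct form: Qs = 769 + 2.5P.
Set Qd = Qs: 1505 - 5.5P = 769 + 2.5P, so 736 = 8P and P* = 92.
Substitute back: Q* = 1505 - 5.5(92) = 999.

P* = 92, Q* = 999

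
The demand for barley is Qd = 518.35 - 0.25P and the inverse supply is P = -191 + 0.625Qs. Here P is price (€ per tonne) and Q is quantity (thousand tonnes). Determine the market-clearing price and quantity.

Rewriting in direct form: Qs = 305.6 + 1.6P.
The market clears where 518.35 - 0.25P = 305.6 + 1.6P. Rearranging, 1.85P = 212.75, hence P* = 115.
Then Q* = 518.35 - 0.25(115) = 489.6.

P* = 115, Q* = 489.6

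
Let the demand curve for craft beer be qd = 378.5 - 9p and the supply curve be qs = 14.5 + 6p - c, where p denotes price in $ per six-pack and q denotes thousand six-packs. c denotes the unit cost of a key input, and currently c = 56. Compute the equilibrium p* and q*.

With c = 56, supply is qs = -41.5 + 6p.
Equating demand and supply, 378.5 - 9p = -41.5 + 6p gives 15p = 420, so p* = 28.
Then q* = 378.5 - 9(28) = 126.5.

p* = 28, q* = 126.5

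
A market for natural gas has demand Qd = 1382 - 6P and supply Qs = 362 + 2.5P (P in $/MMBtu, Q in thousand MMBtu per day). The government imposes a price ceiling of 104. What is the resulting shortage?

At P = 104: Qd = 758 and Qs = 622.
Shortage = Qd - Qs = 758 - 622 = 136.

Shortage = 136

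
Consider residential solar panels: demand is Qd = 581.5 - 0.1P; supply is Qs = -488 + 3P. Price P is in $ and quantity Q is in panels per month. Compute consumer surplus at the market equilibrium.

Consumer surplus = 1496045

Equating demand and supply, 581.5 - 0.1P = -488 + 3P gives 3.1P = 1069.5, so P* = 345.
Then Q* = 581.5 - 0.1(345) = 547.
Demand choke price (Qd = 0): P = 581.5/0.1 = 5815. Consumer surplus = ½ × (5815 - 345) × 547 = 1496045.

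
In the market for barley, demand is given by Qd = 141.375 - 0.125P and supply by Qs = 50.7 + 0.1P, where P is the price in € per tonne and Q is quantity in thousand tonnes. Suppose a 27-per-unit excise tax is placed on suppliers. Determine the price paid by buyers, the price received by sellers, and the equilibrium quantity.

P_b = 415, P_s = 388, Q = 89.5

Suppliers keep P_s = P_b - 27 per unit, so supply in terms of the buyer price is Qs = 48 + 0.1P_b.
Equate demand and the shifted supply: 141.375 - 0.125P_b = 48 + 0.1P_b, giving 0.225P_b = 93.375, so P_b = 415.
So P_s = 388 and the quantity traded is Q = 141.375 - 0.125(415) = 89.5.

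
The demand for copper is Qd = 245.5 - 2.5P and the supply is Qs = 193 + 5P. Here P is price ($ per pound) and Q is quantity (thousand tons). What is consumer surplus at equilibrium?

Set Qd = Qs: 245.5 - 2.5P = 193 + 5P, so 52.5 = 7.5P and P* = 7.
Plugging P* into demand: Q* = 245.5 - 2.5(7) = 228.
Demand choke price (Qd = 0): P = 245.5/2.5 = 98.2. Consumer surplus = ½ × (98.2 - 7) × 228 = 10396.8.

Consumer surplus = 10396.8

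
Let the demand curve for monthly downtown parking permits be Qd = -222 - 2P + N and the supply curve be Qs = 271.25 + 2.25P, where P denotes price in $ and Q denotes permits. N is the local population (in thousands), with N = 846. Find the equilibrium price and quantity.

P* = 83, Q* = 458

With N = 846, demand is Qd = 624 - 2P.
The market clears where 624 - 2P = 271.25 + 2.25P. Rearranging, 4.25P = 352.75, hence P* = 83.
Plugging P* into demand: Q* = 624 - 2(83) = 458.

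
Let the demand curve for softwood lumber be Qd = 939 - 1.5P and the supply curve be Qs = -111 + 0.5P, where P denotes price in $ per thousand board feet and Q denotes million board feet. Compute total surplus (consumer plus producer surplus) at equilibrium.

Total surplus = 30603

Equating demand and supply, 939 - 1.5P = -111 + 0.5P gives 2P = 1050, so P* = 525.
Plugging P* into demand: Q* = 939 - 1.5(525) = 151.5.
Demand choke price = 626; supply choke price = 222. CS = ½(626 - 525)(151.5) = 7650.75; PS = ½(525 - 222)(151.5) = 22952.25. Total surplus = 30603.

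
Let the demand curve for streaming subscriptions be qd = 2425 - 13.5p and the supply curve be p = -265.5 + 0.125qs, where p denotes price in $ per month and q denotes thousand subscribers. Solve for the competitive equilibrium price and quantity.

p* = 14, q* = 2236

Inverting to quantity form: qs = 2124 + 8p.
The market clears where 2425 - 13.5p = 2124 + 8p. Rearranging, 21.5p = 301, hence p* = 14.
From the demand curve, q* = 2425 - 13.5(14) = 2236.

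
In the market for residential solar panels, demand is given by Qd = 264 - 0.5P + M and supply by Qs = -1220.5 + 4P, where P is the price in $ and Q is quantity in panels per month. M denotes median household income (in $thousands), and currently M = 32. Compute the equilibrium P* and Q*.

P* = 337, Q* = 127.5

With M = 32, demand is Qd = 296 - 0.5P.
Set Qd = Qs: 296 - 0.5P = -1220.5 + 4P, so 1516.5 = 4.5P and P* = 337.
From the demand curve, Q* = 296 - 0.5(337) = 127.5.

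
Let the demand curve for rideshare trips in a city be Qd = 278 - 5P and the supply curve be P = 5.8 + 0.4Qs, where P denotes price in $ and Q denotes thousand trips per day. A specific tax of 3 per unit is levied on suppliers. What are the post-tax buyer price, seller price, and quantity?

P_b = 40, P_s = 37, Q = 78

Inverting to quantity form: Qs = -14.5 + 2.5P.
The tax drives a wedge P_b - P_s = 3. Substituting P_s = P_b - 3 into supply: Qs = -22 + 2.5P_b.
Market clearing requires 278 - 5P_b = -22 + 2.5P_b; hence 300 = 7.5P_b and P_b = 40.
So P_s = 37 and the quantity traded is Q = 278 - 5(40) = 78.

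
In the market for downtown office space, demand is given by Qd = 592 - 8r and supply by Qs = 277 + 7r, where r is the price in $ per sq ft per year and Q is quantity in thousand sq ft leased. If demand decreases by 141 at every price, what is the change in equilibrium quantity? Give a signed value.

ΔQ = -65.8

At equilibrium Qd = Qs, so 592 - 8r = 277 + 7r; collecting terms, 315 = 15r and r* = 21.
Then Q* = 592 - 8(21) = 424.
After the shift, demand is Qd = 451 - 8r.
New equilibrium: 174 = 15r, so r = 11.6 and Q = 358.2.
ΔQ = 358.2 - 424 = -65.8.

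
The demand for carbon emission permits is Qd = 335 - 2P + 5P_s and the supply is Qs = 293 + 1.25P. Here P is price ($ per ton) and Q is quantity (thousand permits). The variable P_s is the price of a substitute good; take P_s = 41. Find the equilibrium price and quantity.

P* = 76, Q* = 388

With P_s = 41, demand is Qd = 540 - 2P.
At equilibrium Qd = Qs, so 540 - 2P = 293 + 1.25P; collecting terms, 247 = 3.25P and P* = 76.
From the demand curve, Q* = 540 - 2(76) = 388.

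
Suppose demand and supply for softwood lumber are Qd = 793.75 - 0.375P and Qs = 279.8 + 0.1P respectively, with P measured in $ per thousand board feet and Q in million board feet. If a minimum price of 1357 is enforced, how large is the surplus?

Evaluating both curves at the floor price 1357 gives Qd = 284.875, Qs = 415.5.
Surplus = Qs - Qd = 415.5 - 284.875 = 130.625.

Surplus = 130.625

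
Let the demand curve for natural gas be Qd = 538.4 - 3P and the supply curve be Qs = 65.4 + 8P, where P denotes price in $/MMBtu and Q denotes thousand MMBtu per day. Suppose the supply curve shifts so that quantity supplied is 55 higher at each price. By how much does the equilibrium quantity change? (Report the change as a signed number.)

The market clears where 538.4 - 3P = 65.4 + 8P. Rearranging, 11P = 473, hence P* = 43.
Then Q* = 538.4 - 3(43) = 409.4.
After the shift, supply is Qs = 120.4 + 8P.
Re-solving, 11P = 418 gives P = 38 and Q = 424.4.
ΔQ = 424.4 - 409.4 = 15.

ΔQ = 15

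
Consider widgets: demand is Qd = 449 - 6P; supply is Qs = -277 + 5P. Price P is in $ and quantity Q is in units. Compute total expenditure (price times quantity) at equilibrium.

Total expenditure = 3498

At equilibrium Qd = Qs, so 449 - 6P = -277 + 5P; collecting terms, 726 = 11P and P* = 66.
From the demand curve, Q* = 449 - 6(66) = 53.
Total expenditure = P* × Q* = 66 × 53 = 3498.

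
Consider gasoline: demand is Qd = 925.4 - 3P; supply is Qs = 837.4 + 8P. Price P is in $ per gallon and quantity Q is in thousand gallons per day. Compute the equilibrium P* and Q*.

P* = 8, Q* = 901.4

The market clears where 925.4 - 3P = 837.4 + 8P. Rearranging, 11P = 88, hence P* = 8.
Substitute back: Q* = 925.4 - 3(8) = 901.4.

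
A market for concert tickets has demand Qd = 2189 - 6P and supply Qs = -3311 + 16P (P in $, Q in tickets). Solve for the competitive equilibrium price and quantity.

P* = 250, Q* = 689

Set Qd = Qs: 2189 - 6P = -3311 + 16P, so 5500 = 22P and P* = 250.
Then Q* = 2189 - 6(250) = 689.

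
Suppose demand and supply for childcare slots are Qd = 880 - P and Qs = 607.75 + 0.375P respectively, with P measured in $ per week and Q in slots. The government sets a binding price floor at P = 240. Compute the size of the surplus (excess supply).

Surplus = 57.75

With P fixed at 240, quantity demanded is 640 and quantity supplied is 697.75.
Surplus = Qs - Qd = 697.75 - 640 = 57.75.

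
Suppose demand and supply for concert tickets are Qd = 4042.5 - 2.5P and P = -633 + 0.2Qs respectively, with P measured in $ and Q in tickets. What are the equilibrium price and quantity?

P* = 117, Q* = 3750

Rewriting in direct form: Qs = 3165 + 5P.
The market clears where 4042.5 - 2.5P = 3165 + 5P. Rearranging, 7.5P = 877.5, hence P* = 117.
Then Q* = 4042.5 - 2.5(117) = 3750.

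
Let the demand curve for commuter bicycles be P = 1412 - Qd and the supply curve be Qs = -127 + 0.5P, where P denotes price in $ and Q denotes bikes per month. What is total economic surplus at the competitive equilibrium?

Total surplus = 223494

Inverting to quantity form: Qd = 1412 - P.
Set Qd = Qs: 1412 - P = -127 + 0.5P, so 1539 = 1.5P and P* = 1026.
Substitute back: Q* = 1412 - 1026 = 386.
Demand choke price = 1412; supply choke price = 254. CS = ½(1412 - 1026)(386) = 74498; PS = ½(1026 - 254)(386) = 148996. Total surplus = 223494.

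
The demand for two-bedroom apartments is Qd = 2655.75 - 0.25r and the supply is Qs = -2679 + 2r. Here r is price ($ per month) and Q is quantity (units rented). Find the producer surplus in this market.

Producer surplus = 1063992.25

The market clears where 2655.75 - 0.25r = -2679 + 2r. Rearranging, 2.25r = 5334.75, hence r* = 2371.
From the demand curve, Q* = 2655.75 - 0.25(2371) = 2063.
Supply choke price (Qs = 0): r = 1339.5. Producer surplus = ½ × (2371 - 1339.5) × 2063 = 1063992.25.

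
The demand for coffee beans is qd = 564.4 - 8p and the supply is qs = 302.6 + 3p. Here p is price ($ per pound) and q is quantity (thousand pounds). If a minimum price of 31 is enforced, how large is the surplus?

Surplus = 79.2

Evaluating both curves at the floor price 31 gives qd = 316.4, qs = 395.6.
Surplus = qs - qd = 395.6 - 316.4 = 79.2.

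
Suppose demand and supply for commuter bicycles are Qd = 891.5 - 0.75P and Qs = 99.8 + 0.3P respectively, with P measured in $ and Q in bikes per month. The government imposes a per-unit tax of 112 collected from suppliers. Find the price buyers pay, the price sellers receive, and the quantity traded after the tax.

P_b = 786, P_s = 674, Q = 302

Suppliers keep P_s = P_b - 112 per unit, so supply in terms of the buyer price is Qs = 66.2 + 0.3P_b.
Equate demand and the shifted supply: 891.5 - 0.75P_b = 66.2 + 0.3P_b, giving 1.05P_b = 825.3, so P_b = 786.
So P_s = 674 and the quantity traded is Q = 891.5 - 0.75(786) = 302.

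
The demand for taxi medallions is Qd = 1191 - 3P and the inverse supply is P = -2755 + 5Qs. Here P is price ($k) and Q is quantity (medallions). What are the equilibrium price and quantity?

In direct form, Qs = 551 + 0.2P.
Set Qd = Qs: 1191 - 3P = 551 + 0.2P, so 640 = 3.2P and P* = 200.
From the demand curve, Q* = 1191 - 3(200) = 591.

P* = 200, Q* = 591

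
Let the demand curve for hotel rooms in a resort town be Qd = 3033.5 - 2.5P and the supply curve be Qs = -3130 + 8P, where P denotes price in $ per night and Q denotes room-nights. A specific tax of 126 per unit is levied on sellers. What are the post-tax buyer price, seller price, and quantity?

P_b = 683, P_s = 557, Q = 1326

The tax drives a wedge P_b - P_s = 126. Substituting P_s = P_b - 126 into supply: Qs = -4138 + 8P_b.
Market clearing requires 3033.5 - 2.5P_b = -4138 + 8P_b; hence 7171.5 = 10.5P_b and P_b = 683.
Then P_s = 683 - 126 = 557 and Q = 3033.5 - 2.5(683) = 1326.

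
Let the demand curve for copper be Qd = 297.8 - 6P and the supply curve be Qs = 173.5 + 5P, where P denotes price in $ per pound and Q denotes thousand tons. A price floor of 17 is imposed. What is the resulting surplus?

Surplus = 62.7

Evaluating both curves at the floor price 17 gives Qd = 195.8, Qs = 258.5.
Surplus = Qs - Qd = 258.5 - 195.8 = 62.7.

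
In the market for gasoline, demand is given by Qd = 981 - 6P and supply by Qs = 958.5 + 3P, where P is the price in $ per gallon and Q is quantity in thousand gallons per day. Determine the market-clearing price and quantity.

P* = 2.5, Q* = 966

At equilibrium Qd = Qs, so 981 - 6P = 958.5 + 3P; collecting terms, 22.5 = 9P and P* = 2.5.
From the demand curve, Q* = 981 - 6(2.5) = 966.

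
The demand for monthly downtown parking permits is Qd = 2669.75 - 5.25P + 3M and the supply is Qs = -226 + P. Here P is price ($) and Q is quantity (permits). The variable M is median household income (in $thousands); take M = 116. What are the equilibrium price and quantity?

With M = 116, demand is Qd = 3017.75 - 5.25P.
Set Qd = Qs: 3017.75 - 5.25P = -226 + P, so 3243.75 = 6.25P and P* = 519.
Plugging P* into demand: Q* = 3017.75 - 5.25(519) = 293.

P* = 519, Q* = 293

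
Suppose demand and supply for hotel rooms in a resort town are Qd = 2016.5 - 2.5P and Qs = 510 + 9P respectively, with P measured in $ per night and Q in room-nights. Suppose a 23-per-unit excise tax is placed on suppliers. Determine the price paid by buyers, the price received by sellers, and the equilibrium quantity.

P_b = 149, P_s = 126, Q = 1644

With a tax of 23 on suppliers, they supply based on the net price P_s = P_b - 23, so Qs = 303 + 9P_b.
Equate demand and the shifted supply: 2016.5 - 2.5P_b = 303 + 9P_b, giving 11.5P_b = 1713.5, so P_b = 149.
Then P_s = 149 - 23 = 126 and Q = 2016.5 - 2.5(149) = 1644.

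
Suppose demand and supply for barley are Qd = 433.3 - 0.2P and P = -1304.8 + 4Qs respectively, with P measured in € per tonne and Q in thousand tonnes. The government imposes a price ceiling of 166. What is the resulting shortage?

Shortage = 32.4

Solving each curve for Q: Qs = 326.2 + 0.25P.
Evaluating both curves at the ceiling price 166 gives Qd = 400.1, Qs = 367.7.
Shortage = Qd - Qs = 400.1 - 367.7 = 32.4.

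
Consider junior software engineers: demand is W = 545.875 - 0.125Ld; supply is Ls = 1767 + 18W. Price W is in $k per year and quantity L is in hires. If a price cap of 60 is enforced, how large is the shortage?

Shortage = 1040

Rewriting in direct form: Ld = 4367 - 8W.
With W fixed at 60, quantity demanded is 3887 and quantity supplied is 2847.
Shortage = Ld - Ls = 3887 - 2847 = 1040.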